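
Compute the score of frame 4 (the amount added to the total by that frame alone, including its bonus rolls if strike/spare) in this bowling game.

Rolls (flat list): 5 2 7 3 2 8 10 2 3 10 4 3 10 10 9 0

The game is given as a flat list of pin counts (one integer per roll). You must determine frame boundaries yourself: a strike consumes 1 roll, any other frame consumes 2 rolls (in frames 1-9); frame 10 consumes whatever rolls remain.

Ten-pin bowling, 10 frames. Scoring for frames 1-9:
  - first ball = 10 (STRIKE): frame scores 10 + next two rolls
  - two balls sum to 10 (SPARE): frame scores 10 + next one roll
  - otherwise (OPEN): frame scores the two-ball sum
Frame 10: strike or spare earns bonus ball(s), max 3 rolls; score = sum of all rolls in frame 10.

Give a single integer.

Frame 1: OPEN (5+2=7). Cumulative: 7
Frame 2: SPARE (7+3=10). 10 + next roll (2) = 12. Cumulative: 19
Frame 3: SPARE (2+8=10). 10 + next roll (10) = 20. Cumulative: 39
Frame 4: STRIKE. 10 + next two rolls (2+3) = 15. Cumulative: 54
Frame 5: OPEN (2+3=5). Cumulative: 59
Frame 6: STRIKE. 10 + next two rolls (4+3) = 17. Cumulative: 76

Answer: 15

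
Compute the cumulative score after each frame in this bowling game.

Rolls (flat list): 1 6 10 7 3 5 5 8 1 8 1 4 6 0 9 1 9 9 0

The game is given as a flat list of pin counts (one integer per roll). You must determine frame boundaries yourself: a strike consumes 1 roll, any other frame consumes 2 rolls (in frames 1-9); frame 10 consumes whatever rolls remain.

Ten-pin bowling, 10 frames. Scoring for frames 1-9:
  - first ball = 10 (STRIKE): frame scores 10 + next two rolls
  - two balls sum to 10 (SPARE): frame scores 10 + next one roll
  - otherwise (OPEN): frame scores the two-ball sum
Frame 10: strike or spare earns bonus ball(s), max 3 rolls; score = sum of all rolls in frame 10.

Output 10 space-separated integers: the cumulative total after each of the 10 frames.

Frame 1: OPEN (1+6=7). Cumulative: 7
Frame 2: STRIKE. 10 + next two rolls (7+3) = 20. Cumulative: 27
Frame 3: SPARE (7+3=10). 10 + next roll (5) = 15. Cumulative: 42
Frame 4: SPARE (5+5=10). 10 + next roll (8) = 18. Cumulative: 60
Frame 5: OPEN (8+1=9). Cumulative: 69
Frame 6: OPEN (8+1=9). Cumulative: 78
Frame 7: SPARE (4+6=10). 10 + next roll (0) = 10. Cumulative: 88
Frame 8: OPEN (0+9=9). Cumulative: 97
Frame 9: SPARE (1+9=10). 10 + next roll (9) = 19. Cumulative: 116
Frame 10: OPEN. Sum of all frame-10 rolls (9+0) = 9. Cumulative: 125

Answer: 7 27 42 60 69 78 88 97 116 125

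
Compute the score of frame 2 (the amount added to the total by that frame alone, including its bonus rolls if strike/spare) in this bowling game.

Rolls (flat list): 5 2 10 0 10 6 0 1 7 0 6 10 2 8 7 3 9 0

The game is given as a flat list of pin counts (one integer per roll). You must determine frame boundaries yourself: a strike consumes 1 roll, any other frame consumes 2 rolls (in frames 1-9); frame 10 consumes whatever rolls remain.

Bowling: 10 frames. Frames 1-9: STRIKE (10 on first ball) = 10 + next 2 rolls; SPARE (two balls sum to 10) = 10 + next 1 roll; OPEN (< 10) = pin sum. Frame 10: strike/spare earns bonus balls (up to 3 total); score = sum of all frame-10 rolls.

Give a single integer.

Answer: 20

Derivation:
Frame 1: OPEN (5+2=7). Cumulative: 7
Frame 2: STRIKE. 10 + next two rolls (0+10) = 20. Cumulative: 27
Frame 3: SPARE (0+10=10). 10 + next roll (6) = 16. Cumulative: 43
Frame 4: OPEN (6+0=6). Cumulative: 49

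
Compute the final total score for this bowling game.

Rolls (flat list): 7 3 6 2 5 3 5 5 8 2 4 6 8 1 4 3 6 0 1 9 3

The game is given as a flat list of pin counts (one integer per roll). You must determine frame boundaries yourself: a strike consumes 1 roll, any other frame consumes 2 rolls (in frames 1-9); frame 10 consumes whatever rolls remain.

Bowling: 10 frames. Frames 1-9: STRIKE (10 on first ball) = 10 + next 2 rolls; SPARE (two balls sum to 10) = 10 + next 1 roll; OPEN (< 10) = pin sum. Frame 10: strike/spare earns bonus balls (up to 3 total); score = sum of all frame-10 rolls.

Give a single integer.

Answer: 117

Derivation:
Frame 1: SPARE (7+3=10). 10 + next roll (6) = 16. Cumulative: 16
Frame 2: OPEN (6+2=8). Cumulative: 24
Frame 3: OPEN (5+3=8). Cumulative: 32
Frame 4: SPARE (5+5=10). 10 + next roll (8) = 18. Cumulative: 50
Frame 5: SPARE (8+2=10). 10 + next roll (4) = 14. Cumulative: 64
Frame 6: SPARE (4+6=10). 10 + next roll (8) = 18. Cumulative: 82
Frame 7: OPEN (8+1=9). Cumulative: 91
Frame 8: OPEN (4+3=7). Cumulative: 98
Frame 9: OPEN (6+0=6). Cumulative: 104
Frame 10: SPARE. Sum of all frame-10 rolls (1+9+3) = 13. Cumulative: 117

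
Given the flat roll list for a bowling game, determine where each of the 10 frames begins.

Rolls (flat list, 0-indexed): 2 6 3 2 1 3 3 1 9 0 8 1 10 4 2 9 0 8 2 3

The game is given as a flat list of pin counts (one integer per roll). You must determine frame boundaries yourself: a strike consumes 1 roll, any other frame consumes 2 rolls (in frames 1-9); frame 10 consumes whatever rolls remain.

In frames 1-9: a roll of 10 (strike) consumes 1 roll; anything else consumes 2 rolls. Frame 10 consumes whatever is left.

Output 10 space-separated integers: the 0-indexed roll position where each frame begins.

Answer: 0 2 4 6 8 10 12 13 15 17

Derivation:
Frame 1 starts at roll index 0: rolls=2,6 (sum=8), consumes 2 rolls
Frame 2 starts at roll index 2: rolls=3,2 (sum=5), consumes 2 rolls
Frame 3 starts at roll index 4: rolls=1,3 (sum=4), consumes 2 rolls
Frame 4 starts at roll index 6: rolls=3,1 (sum=4), consumes 2 rolls
Frame 5 starts at roll index 8: rolls=9,0 (sum=9), consumes 2 rolls
Frame 6 starts at roll index 10: rolls=8,1 (sum=9), consumes 2 rolls
Frame 7 starts at roll index 12: roll=10 (strike), consumes 1 roll
Frame 8 starts at roll index 13: rolls=4,2 (sum=6), consumes 2 rolls
Frame 9 starts at roll index 15: rolls=9,0 (sum=9), consumes 2 rolls
Frame 10 starts at roll index 17: 3 remaining rolls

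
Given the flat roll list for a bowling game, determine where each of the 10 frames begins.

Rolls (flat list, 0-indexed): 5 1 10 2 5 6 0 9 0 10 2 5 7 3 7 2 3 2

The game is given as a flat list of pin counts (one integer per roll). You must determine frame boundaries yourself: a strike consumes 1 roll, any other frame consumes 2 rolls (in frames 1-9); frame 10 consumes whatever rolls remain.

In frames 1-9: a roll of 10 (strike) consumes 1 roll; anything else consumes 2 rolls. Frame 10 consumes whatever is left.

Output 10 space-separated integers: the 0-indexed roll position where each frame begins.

Frame 1 starts at roll index 0: rolls=5,1 (sum=6), consumes 2 rolls
Frame 2 starts at roll index 2: roll=10 (strike), consumes 1 roll
Frame 3 starts at roll index 3: rolls=2,5 (sum=7), consumes 2 rolls
Frame 4 starts at roll index 5: rolls=6,0 (sum=6), consumes 2 rolls
Frame 5 starts at roll index 7: rolls=9,0 (sum=9), consumes 2 rolls
Frame 6 starts at roll index 9: roll=10 (strike), consumes 1 roll
Frame 7 starts at roll index 10: rolls=2,5 (sum=7), consumes 2 rolls
Frame 8 starts at roll index 12: rolls=7,3 (sum=10), consumes 2 rolls
Frame 9 starts at roll index 14: rolls=7,2 (sum=9), consumes 2 rolls
Frame 10 starts at roll index 16: 2 remaining rolls

Answer: 0 2 3 5 7 9 10 12 14 16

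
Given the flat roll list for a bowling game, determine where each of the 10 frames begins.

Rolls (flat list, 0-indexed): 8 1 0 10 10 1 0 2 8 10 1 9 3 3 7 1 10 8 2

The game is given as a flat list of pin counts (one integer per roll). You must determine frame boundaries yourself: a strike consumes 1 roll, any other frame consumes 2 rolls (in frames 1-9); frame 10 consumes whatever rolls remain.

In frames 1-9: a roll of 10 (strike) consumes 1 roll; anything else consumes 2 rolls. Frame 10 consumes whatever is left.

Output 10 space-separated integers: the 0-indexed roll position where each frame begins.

Answer: 0 2 4 5 7 9 10 12 14 16

Derivation:
Frame 1 starts at roll index 0: rolls=8,1 (sum=9), consumes 2 rolls
Frame 2 starts at roll index 2: rolls=0,10 (sum=10), consumes 2 rolls
Frame 3 starts at roll index 4: roll=10 (strike), consumes 1 roll
Frame 4 starts at roll index 5: rolls=1,0 (sum=1), consumes 2 rolls
Frame 5 starts at roll index 7: rolls=2,8 (sum=10), consumes 2 rolls
Frame 6 starts at roll index 9: roll=10 (strike), consumes 1 roll
Frame 7 starts at roll index 10: rolls=1,9 (sum=10), consumes 2 rolls
Frame 8 starts at roll index 12: rolls=3,3 (sum=6), consumes 2 rolls
Frame 9 starts at roll index 14: rolls=7,1 (sum=8), consumes 2 rolls
Frame 10 starts at roll index 16: 3 remaining rolls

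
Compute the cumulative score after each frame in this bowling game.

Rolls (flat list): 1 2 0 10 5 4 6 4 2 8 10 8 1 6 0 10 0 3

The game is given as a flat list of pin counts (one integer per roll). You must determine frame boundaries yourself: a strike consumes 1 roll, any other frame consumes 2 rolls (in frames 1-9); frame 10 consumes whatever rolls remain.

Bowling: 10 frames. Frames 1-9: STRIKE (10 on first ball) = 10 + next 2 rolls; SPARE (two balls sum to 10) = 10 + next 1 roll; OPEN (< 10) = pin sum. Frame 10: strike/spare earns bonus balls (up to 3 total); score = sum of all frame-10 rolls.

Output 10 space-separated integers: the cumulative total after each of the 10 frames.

Answer: 3 18 27 39 59 78 87 93 106 109

Derivation:
Frame 1: OPEN (1+2=3). Cumulative: 3
Frame 2: SPARE (0+10=10). 10 + next roll (5) = 15. Cumulative: 18
Frame 3: OPEN (5+4=9). Cumulative: 27
Frame 4: SPARE (6+4=10). 10 + next roll (2) = 12. Cumulative: 39
Frame 5: SPARE (2+8=10). 10 + next roll (10) = 20. Cumulative: 59
Frame 6: STRIKE. 10 + next two rolls (8+1) = 19. Cumulative: 78
Frame 7: OPEN (8+1=9). Cumulative: 87
Frame 8: OPEN (6+0=6). Cumulative: 93
Frame 9: STRIKE. 10 + next two rolls (0+3) = 13. Cumulative: 106
Frame 10: OPEN. Sum of all frame-10 rolls (0+3) = 3. Cumulative: 109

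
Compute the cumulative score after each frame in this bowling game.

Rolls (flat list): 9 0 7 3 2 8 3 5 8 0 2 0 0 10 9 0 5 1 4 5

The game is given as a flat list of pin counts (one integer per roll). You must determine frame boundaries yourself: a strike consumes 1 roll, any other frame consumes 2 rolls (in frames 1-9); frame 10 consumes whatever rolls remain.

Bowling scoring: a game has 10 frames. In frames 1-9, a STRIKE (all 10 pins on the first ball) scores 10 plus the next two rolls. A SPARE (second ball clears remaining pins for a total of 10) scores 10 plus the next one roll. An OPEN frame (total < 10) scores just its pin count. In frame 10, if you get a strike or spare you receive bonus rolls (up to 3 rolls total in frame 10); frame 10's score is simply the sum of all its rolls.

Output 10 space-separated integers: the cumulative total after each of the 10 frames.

Answer: 9 21 34 42 50 52 71 80 86 95

Derivation:
Frame 1: OPEN (9+0=9). Cumulative: 9
Frame 2: SPARE (7+3=10). 10 + next roll (2) = 12. Cumulative: 21
Frame 3: SPARE (2+8=10). 10 + next roll (3) = 13. Cumulative: 34
Frame 4: OPEN (3+5=8). Cumulative: 42
Frame 5: OPEN (8+0=8). Cumulative: 50
Frame 6: OPEN (2+0=2). Cumulative: 52
Frame 7: SPARE (0+10=10). 10 + next roll (9) = 19. Cumulative: 71
Frame 8: OPEN (9+0=9). Cumulative: 80
Frame 9: OPEN (5+1=6). Cumulative: 86
Frame 10: OPEN. Sum of all frame-10 rolls (4+5) = 9. Cumulative: 95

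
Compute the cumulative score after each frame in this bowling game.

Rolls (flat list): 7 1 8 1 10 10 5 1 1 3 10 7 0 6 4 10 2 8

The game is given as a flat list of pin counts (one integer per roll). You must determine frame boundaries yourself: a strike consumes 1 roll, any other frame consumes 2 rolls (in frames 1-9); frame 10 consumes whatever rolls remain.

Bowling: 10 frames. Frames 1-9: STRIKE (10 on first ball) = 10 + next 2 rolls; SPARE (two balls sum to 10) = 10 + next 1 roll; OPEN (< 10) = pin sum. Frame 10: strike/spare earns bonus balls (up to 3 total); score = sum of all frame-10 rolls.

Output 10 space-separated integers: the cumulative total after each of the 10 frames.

Answer: 8 17 42 58 64 68 85 92 112 132

Derivation:
Frame 1: OPEN (7+1=8). Cumulative: 8
Frame 2: OPEN (8+1=9). Cumulative: 17
Frame 3: STRIKE. 10 + next two rolls (10+5) = 25. Cumulative: 42
Frame 4: STRIKE. 10 + next two rolls (5+1) = 16. Cumulative: 58
Frame 5: OPEN (5+1=6). Cumulative: 64
Frame 6: OPEN (1+3=4). Cumulative: 68
Frame 7: STRIKE. 10 + next two rolls (7+0) = 17. Cumulative: 85
Frame 8: OPEN (7+0=7). Cumulative: 92
Frame 9: SPARE (6+4=10). 10 + next roll (10) = 20. Cumulative: 112
Frame 10: STRIKE. Sum of all frame-10 rolls (10+2+8) = 20. Cumulative: 132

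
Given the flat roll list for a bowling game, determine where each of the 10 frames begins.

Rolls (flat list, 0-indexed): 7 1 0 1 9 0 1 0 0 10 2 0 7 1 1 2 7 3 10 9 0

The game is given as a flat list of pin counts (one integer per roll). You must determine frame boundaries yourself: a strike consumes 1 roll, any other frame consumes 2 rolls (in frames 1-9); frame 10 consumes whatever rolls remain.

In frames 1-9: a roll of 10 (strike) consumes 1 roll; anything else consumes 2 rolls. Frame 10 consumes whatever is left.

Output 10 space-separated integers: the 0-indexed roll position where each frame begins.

Answer: 0 2 4 6 8 10 12 14 16 18

Derivation:
Frame 1 starts at roll index 0: rolls=7,1 (sum=8), consumes 2 rolls
Frame 2 starts at roll index 2: rolls=0,1 (sum=1), consumes 2 rolls
Frame 3 starts at roll index 4: rolls=9,0 (sum=9), consumes 2 rolls
Frame 4 starts at roll index 6: rolls=1,0 (sum=1), consumes 2 rolls
Frame 5 starts at roll index 8: rolls=0,10 (sum=10), consumes 2 rolls
Frame 6 starts at roll index 10: rolls=2,0 (sum=2), consumes 2 rolls
Frame 7 starts at roll index 12: rolls=7,1 (sum=8), consumes 2 rolls
Frame 8 starts at roll index 14: rolls=1,2 (sum=3), consumes 2 rolls
Frame 9 starts at roll index 16: rolls=7,3 (sum=10), consumes 2 rolls
Frame 10 starts at roll index 18: 3 remaining rolls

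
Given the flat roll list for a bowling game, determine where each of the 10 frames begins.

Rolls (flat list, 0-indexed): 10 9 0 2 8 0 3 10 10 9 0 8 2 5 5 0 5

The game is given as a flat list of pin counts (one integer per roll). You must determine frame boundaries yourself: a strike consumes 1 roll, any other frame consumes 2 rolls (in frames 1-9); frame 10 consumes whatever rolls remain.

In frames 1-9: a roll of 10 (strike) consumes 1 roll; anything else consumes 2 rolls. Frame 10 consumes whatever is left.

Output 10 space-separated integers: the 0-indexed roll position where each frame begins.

Frame 1 starts at roll index 0: roll=10 (strike), consumes 1 roll
Frame 2 starts at roll index 1: rolls=9,0 (sum=9), consumes 2 rolls
Frame 3 starts at roll index 3: rolls=2,8 (sum=10), consumes 2 rolls
Frame 4 starts at roll index 5: rolls=0,3 (sum=3), consumes 2 rolls
Frame 5 starts at roll index 7: roll=10 (strike), consumes 1 roll
Frame 6 starts at roll index 8: roll=10 (strike), consumes 1 roll
Frame 7 starts at roll index 9: rolls=9,0 (sum=9), consumes 2 rolls
Frame 8 starts at roll index 11: rolls=8,2 (sum=10), consumes 2 rolls
Frame 9 starts at roll index 13: rolls=5,5 (sum=10), consumes 2 rolls
Frame 10 starts at roll index 15: 2 remaining rolls

Answer: 0 1 3 5 7 8 9 11 13 15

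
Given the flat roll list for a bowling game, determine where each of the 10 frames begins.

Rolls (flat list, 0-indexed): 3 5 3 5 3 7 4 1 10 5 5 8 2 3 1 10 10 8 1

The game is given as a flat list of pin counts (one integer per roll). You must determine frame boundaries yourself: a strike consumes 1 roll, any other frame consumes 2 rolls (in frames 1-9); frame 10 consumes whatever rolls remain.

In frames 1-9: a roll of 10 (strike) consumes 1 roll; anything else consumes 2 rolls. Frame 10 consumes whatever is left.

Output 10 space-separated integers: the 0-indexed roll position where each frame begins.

Frame 1 starts at roll index 0: rolls=3,5 (sum=8), consumes 2 rolls
Frame 2 starts at roll index 2: rolls=3,5 (sum=8), consumes 2 rolls
Frame 3 starts at roll index 4: rolls=3,7 (sum=10), consumes 2 rolls
Frame 4 starts at roll index 6: rolls=4,1 (sum=5), consumes 2 rolls
Frame 5 starts at roll index 8: roll=10 (strike), consumes 1 roll
Frame 6 starts at roll index 9: rolls=5,5 (sum=10), consumes 2 rolls
Frame 7 starts at roll index 11: rolls=8,2 (sum=10), consumes 2 rolls
Frame 8 starts at roll index 13: rolls=3,1 (sum=4), consumes 2 rolls
Frame 9 starts at roll index 15: roll=10 (strike), consumes 1 roll
Frame 10 starts at roll index 16: 3 remaining rolls

Answer: 0 2 4 6 8 9 11 13 15 16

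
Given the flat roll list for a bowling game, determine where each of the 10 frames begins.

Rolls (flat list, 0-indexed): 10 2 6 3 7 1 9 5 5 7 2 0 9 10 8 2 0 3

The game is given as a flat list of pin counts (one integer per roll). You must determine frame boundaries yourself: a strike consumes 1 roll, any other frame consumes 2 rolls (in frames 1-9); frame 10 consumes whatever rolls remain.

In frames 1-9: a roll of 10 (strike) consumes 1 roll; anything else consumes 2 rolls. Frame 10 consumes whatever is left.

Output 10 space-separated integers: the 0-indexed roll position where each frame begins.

Answer: 0 1 3 5 7 9 11 13 14 16

Derivation:
Frame 1 starts at roll index 0: roll=10 (strike), consumes 1 roll
Frame 2 starts at roll index 1: rolls=2,6 (sum=8), consumes 2 rolls
Frame 3 starts at roll index 3: rolls=3,7 (sum=10), consumes 2 rolls
Frame 4 starts at roll index 5: rolls=1,9 (sum=10), consumes 2 rolls
Frame 5 starts at roll index 7: rolls=5,5 (sum=10), consumes 2 rolls
Frame 6 starts at roll index 9: rolls=7,2 (sum=9), consumes 2 rolls
Frame 7 starts at roll index 11: rolls=0,9 (sum=9), consumes 2 rolls
Frame 8 starts at roll index 13: roll=10 (strike), consumes 1 roll
Frame 9 starts at roll index 14: rolls=8,2 (sum=10), consumes 2 rolls
Frame 10 starts at roll index 16: 2 remaining rolls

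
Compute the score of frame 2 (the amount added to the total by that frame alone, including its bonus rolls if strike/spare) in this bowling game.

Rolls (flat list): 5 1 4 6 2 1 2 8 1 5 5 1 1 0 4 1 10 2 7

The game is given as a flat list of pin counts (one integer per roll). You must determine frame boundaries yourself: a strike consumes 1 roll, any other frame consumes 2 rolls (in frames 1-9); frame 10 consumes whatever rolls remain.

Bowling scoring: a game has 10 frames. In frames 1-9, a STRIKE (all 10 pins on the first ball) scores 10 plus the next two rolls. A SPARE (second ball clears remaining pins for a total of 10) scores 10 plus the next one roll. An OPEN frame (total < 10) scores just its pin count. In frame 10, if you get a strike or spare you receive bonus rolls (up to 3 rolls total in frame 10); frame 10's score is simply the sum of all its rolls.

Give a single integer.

Frame 1: OPEN (5+1=6). Cumulative: 6
Frame 2: SPARE (4+6=10). 10 + next roll (2) = 12. Cumulative: 18
Frame 3: OPEN (2+1=3). Cumulative: 21
Frame 4: SPARE (2+8=10). 10 + next roll (1) = 11. Cumulative: 32

Answer: 12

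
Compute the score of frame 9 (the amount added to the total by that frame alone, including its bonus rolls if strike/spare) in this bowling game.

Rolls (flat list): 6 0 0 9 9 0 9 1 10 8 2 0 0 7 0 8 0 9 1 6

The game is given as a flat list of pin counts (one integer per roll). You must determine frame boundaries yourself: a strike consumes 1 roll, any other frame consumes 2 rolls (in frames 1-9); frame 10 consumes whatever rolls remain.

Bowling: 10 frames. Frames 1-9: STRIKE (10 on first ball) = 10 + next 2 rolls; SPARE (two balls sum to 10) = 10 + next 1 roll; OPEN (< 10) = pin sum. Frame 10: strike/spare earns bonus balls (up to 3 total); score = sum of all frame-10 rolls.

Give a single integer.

Answer: 8

Derivation:
Frame 1: OPEN (6+0=6). Cumulative: 6
Frame 2: OPEN (0+9=9). Cumulative: 15
Frame 3: OPEN (9+0=9). Cumulative: 24
Frame 4: SPARE (9+1=10). 10 + next roll (10) = 20. Cumulative: 44
Frame 5: STRIKE. 10 + next two rolls (8+2) = 20. Cumulative: 64
Frame 6: SPARE (8+2=10). 10 + next roll (0) = 10. Cumulative: 74
Frame 7: OPEN (0+0=0). Cumulative: 74
Frame 8: OPEN (7+0=7). Cumulative: 81
Frame 9: OPEN (8+0=8). Cumulative: 89
Frame 10: SPARE. Sum of all frame-10 rolls (9+1+6) = 16. Cumulative: 105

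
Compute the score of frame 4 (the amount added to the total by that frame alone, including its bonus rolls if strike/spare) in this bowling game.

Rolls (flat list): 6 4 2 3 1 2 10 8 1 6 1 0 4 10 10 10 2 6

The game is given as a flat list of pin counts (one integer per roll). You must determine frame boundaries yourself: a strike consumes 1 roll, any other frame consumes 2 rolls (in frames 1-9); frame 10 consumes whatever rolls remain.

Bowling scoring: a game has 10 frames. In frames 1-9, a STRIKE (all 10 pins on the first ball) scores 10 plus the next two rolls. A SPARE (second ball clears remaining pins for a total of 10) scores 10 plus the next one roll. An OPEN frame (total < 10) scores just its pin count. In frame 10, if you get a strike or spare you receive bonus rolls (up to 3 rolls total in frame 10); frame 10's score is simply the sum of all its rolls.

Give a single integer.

Frame 1: SPARE (6+4=10). 10 + next roll (2) = 12. Cumulative: 12
Frame 2: OPEN (2+3=5). Cumulative: 17
Frame 3: OPEN (1+2=3). Cumulative: 20
Frame 4: STRIKE. 10 + next two rolls (8+1) = 19. Cumulative: 39
Frame 5: OPEN (8+1=9). Cumulative: 48
Frame 6: OPEN (6+1=7). Cumulative: 55

Answer: 19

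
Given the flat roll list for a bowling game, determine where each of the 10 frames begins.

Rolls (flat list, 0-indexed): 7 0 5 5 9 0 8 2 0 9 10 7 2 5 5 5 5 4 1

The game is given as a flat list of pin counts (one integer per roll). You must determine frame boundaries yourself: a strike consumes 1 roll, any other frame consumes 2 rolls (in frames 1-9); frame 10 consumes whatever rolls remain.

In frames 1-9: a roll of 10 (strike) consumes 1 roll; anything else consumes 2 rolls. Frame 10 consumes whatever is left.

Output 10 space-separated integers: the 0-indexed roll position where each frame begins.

Frame 1 starts at roll index 0: rolls=7,0 (sum=7), consumes 2 rolls
Frame 2 starts at roll index 2: rolls=5,5 (sum=10), consumes 2 rolls
Frame 3 starts at roll index 4: rolls=9,0 (sum=9), consumes 2 rolls
Frame 4 starts at roll index 6: rolls=8,2 (sum=10), consumes 2 rolls
Frame 5 starts at roll index 8: rolls=0,9 (sum=9), consumes 2 rolls
Frame 6 starts at roll index 10: roll=10 (strike), consumes 1 roll
Frame 7 starts at roll index 11: rolls=7,2 (sum=9), consumes 2 rolls
Frame 8 starts at roll index 13: rolls=5,5 (sum=10), consumes 2 rolls
Frame 9 starts at roll index 15: rolls=5,5 (sum=10), consumes 2 rolls
Frame 10 starts at roll index 17: 2 remaining rolls

Answer: 0 2 4 6 8 10 11 13 15 17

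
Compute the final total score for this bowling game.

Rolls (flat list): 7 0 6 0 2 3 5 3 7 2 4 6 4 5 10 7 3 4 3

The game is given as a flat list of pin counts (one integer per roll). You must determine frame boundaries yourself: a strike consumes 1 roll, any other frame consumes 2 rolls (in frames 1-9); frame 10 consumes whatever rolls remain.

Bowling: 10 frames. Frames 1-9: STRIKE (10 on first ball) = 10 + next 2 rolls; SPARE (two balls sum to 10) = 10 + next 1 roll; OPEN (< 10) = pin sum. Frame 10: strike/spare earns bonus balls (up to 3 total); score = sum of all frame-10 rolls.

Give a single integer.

Frame 1: OPEN (7+0=7). Cumulative: 7
Frame 2: OPEN (6+0=6). Cumulative: 13
Frame 3: OPEN (2+3=5). Cumulative: 18
Frame 4: OPEN (5+3=8). Cumulative: 26
Frame 5: OPEN (7+2=9). Cumulative: 35
Frame 6: SPARE (4+6=10). 10 + next roll (4) = 14. Cumulative: 49
Frame 7: OPEN (4+5=9). Cumulative: 58
Frame 8: STRIKE. 10 + next two rolls (7+3) = 20. Cumulative: 78
Frame 9: SPARE (7+3=10). 10 + next roll (4) = 14. Cumulative: 92
Frame 10: OPEN. Sum of all frame-10 rolls (4+3) = 7. Cumulative: 99

Answer: 99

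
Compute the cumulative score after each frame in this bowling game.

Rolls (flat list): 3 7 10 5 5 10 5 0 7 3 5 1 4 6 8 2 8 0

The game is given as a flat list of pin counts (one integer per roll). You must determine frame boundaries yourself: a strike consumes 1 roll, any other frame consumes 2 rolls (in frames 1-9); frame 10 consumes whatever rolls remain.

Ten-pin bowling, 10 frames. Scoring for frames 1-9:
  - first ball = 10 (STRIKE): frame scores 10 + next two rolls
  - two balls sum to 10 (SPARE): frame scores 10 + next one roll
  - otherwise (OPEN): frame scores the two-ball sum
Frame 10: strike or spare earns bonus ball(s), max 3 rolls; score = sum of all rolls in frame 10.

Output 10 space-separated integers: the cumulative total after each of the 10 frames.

Frame 1: SPARE (3+7=10). 10 + next roll (10) = 20. Cumulative: 20
Frame 2: STRIKE. 10 + next two rolls (5+5) = 20. Cumulative: 40
Frame 3: SPARE (5+5=10). 10 + next roll (10) = 20. Cumulative: 60
Frame 4: STRIKE. 10 + next two rolls (5+0) = 15. Cumulative: 75
Frame 5: OPEN (5+0=5). Cumulative: 80
Frame 6: SPARE (7+3=10). 10 + next roll (5) = 15. Cumulative: 95
Frame 7: OPEN (5+1=6). Cumulative: 101
Frame 8: SPARE (4+6=10). 10 + next roll (8) = 18. Cumulative: 119
Frame 9: SPARE (8+2=10). 10 + next roll (8) = 18. Cumulative: 137
Frame 10: OPEN. Sum of all frame-10 rolls (8+0) = 8. Cumulative: 145

Answer: 20 40 60 75 80 95 101 119 137 145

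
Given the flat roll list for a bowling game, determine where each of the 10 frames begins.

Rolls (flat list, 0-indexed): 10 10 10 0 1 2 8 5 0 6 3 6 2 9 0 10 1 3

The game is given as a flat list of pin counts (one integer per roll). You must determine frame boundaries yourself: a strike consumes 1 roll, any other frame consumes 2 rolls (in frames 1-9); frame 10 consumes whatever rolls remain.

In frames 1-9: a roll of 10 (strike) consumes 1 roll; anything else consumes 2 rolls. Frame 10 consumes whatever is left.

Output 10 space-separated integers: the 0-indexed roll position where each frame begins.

Answer: 0 1 2 3 5 7 9 11 13 15

Derivation:
Frame 1 starts at roll index 0: roll=10 (strike), consumes 1 roll
Frame 2 starts at roll index 1: roll=10 (strike), consumes 1 roll
Frame 3 starts at roll index 2: roll=10 (strike), consumes 1 roll
Frame 4 starts at roll index 3: rolls=0,1 (sum=1), consumes 2 rolls
Frame 5 starts at roll index 5: rolls=2,8 (sum=10), consumes 2 rolls
Frame 6 starts at roll index 7: rolls=5,0 (sum=5), consumes 2 rolls
Frame 7 starts at roll index 9: rolls=6,3 (sum=9), consumes 2 rolls
Frame 8 starts at roll index 11: rolls=6,2 (sum=8), consumes 2 rolls
Frame 9 starts at roll index 13: rolls=9,0 (sum=9), consumes 2 rolls
Frame 10 starts at roll index 15: 3 remaining rolls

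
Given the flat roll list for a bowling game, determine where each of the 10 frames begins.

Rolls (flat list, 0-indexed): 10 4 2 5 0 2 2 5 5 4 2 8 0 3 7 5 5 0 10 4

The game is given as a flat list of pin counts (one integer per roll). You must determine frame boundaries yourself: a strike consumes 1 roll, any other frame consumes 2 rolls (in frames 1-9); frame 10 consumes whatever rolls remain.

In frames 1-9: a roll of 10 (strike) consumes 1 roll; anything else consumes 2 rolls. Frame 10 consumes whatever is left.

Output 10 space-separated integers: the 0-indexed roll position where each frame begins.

Frame 1 starts at roll index 0: roll=10 (strike), consumes 1 roll
Frame 2 starts at roll index 1: rolls=4,2 (sum=6), consumes 2 rolls
Frame 3 starts at roll index 3: rolls=5,0 (sum=5), consumes 2 rolls
Frame 4 starts at roll index 5: rolls=2,2 (sum=4), consumes 2 rolls
Frame 5 starts at roll index 7: rolls=5,5 (sum=10), consumes 2 rolls
Frame 6 starts at roll index 9: rolls=4,2 (sum=6), consumes 2 rolls
Frame 7 starts at roll index 11: rolls=8,0 (sum=8), consumes 2 rolls
Frame 8 starts at roll index 13: rolls=3,7 (sum=10), consumes 2 rolls
Frame 9 starts at roll index 15: rolls=5,5 (sum=10), consumes 2 rolls
Frame 10 starts at roll index 17: 3 remaining rolls

Answer: 0 1 3 5 7 9 11 13 15 17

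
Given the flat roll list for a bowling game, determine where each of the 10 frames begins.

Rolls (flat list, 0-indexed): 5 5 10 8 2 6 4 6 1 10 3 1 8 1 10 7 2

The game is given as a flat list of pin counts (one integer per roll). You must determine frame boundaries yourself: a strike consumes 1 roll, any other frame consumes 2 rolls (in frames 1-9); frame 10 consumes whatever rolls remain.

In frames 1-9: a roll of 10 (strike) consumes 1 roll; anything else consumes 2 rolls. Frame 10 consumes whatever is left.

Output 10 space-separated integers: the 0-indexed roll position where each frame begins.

Answer: 0 2 3 5 7 9 10 12 14 15

Derivation:
Frame 1 starts at roll index 0: rolls=5,5 (sum=10), consumes 2 rolls
Frame 2 starts at roll index 2: roll=10 (strike), consumes 1 roll
Frame 3 starts at roll index 3: rolls=8,2 (sum=10), consumes 2 rolls
Frame 4 starts at roll index 5: rolls=6,4 (sum=10), consumes 2 rolls
Frame 5 starts at roll index 7: rolls=6,1 (sum=7), consumes 2 rolls
Frame 6 starts at roll index 9: roll=10 (strike), consumes 1 roll
Frame 7 starts at roll index 10: rolls=3,1 (sum=4), consumes 2 rolls
Frame 8 starts at roll index 12: rolls=8,1 (sum=9), consumes 2 rolls
Frame 9 starts at roll index 14: roll=10 (strike), consumes 1 roll
Frame 10 starts at roll index 15: 2 remaining rolls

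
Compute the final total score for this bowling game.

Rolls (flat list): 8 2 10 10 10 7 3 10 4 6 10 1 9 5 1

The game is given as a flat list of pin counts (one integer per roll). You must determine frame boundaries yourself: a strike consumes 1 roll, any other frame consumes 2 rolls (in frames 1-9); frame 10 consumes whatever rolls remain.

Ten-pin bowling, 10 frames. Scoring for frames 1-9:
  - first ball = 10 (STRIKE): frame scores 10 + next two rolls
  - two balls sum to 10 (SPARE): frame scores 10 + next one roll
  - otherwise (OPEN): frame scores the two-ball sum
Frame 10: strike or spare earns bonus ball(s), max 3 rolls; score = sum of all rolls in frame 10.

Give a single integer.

Frame 1: SPARE (8+2=10). 10 + next roll (10) = 20. Cumulative: 20
Frame 2: STRIKE. 10 + next two rolls (10+10) = 30. Cumulative: 50
Frame 3: STRIKE. 10 + next two rolls (10+7) = 27. Cumulative: 77
Frame 4: STRIKE. 10 + next two rolls (7+3) = 20. Cumulative: 97
Frame 5: SPARE (7+3=10). 10 + next roll (10) = 20. Cumulative: 117
Frame 6: STRIKE. 10 + next two rolls (4+6) = 20. Cumulative: 137
Frame 7: SPARE (4+6=10). 10 + next roll (10) = 20. Cumulative: 157
Frame 8: STRIKE. 10 + next two rolls (1+9) = 20. Cumulative: 177
Frame 9: SPARE (1+9=10). 10 + next roll (5) = 15. Cumulative: 192
Frame 10: OPEN. Sum of all frame-10 rolls (5+1) = 6. Cumulative: 198

Answer: 198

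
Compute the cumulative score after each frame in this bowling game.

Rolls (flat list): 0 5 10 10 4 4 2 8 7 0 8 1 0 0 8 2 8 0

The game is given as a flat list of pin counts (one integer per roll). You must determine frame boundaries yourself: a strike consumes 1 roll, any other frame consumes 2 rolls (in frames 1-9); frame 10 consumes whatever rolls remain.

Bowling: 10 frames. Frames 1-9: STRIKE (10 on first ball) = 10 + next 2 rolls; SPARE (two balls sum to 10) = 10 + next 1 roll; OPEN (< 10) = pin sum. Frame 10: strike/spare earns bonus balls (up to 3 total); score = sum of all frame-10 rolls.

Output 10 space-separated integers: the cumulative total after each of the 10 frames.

Frame 1: OPEN (0+5=5). Cumulative: 5
Frame 2: STRIKE. 10 + next two rolls (10+4) = 24. Cumulative: 29
Frame 3: STRIKE. 10 + next two rolls (4+4) = 18. Cumulative: 47
Frame 4: OPEN (4+4=8). Cumulative: 55
Frame 5: SPARE (2+8=10). 10 + next roll (7) = 17. Cumulative: 72
Frame 6: OPEN (7+0=7). Cumulative: 79
Frame 7: OPEN (8+1=9). Cumulative: 88
Frame 8: OPEN (0+0=0). Cumulative: 88
Frame 9: SPARE (8+2=10). 10 + next roll (8) = 18. Cumulative: 106
Frame 10: OPEN. Sum of all frame-10 rolls (8+0) = 8. Cumulative: 114

Answer: 5 29 47 55 72 79 88 88 106 114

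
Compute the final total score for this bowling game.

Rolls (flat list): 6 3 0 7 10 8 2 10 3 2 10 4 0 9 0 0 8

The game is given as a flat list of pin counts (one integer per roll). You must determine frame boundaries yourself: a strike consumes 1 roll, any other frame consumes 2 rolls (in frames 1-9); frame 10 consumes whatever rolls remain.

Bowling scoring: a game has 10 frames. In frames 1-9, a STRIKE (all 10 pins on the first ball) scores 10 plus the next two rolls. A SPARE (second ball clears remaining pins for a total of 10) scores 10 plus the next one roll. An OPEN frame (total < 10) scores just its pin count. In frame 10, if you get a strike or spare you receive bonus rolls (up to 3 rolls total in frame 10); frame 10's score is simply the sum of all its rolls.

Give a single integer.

Answer: 111

Derivation:
Frame 1: OPEN (6+3=9). Cumulative: 9
Frame 2: OPEN (0+7=7). Cumulative: 16
Frame 3: STRIKE. 10 + next two rolls (8+2) = 20. Cumulative: 36
Frame 4: SPARE (8+2=10). 10 + next roll (10) = 20. Cumulative: 56
Frame 5: STRIKE. 10 + next two rolls (3+2) = 15. Cumulative: 71
Frame 6: OPEN (3+2=5). Cumulative: 76
Frame 7: STRIKE. 10 + next two rolls (4+0) = 14. Cumulative: 90
Frame 8: OPEN (4+0=4). Cumulative: 94
Frame 9: OPEN (9+0=9). Cumulative: 103
Frame 10: OPEN. Sum of all frame-10 rolls (0+8) = 8. Cumulative: 111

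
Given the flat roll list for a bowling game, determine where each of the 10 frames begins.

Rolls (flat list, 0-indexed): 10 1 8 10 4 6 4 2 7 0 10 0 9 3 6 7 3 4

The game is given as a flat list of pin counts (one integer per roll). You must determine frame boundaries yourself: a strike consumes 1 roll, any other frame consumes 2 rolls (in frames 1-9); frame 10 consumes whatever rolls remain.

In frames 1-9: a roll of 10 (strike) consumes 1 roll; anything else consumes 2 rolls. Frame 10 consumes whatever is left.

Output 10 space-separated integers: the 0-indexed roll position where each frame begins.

Answer: 0 1 3 4 6 8 10 11 13 15

Derivation:
Frame 1 starts at roll index 0: roll=10 (strike), consumes 1 roll
Frame 2 starts at roll index 1: rolls=1,8 (sum=9), consumes 2 rolls
Frame 3 starts at roll index 3: roll=10 (strike), consumes 1 roll
Frame 4 starts at roll index 4: rolls=4,6 (sum=10), consumes 2 rolls
Frame 5 starts at roll index 6: rolls=4,2 (sum=6), consumes 2 rolls
Frame 6 starts at roll index 8: rolls=7,0 (sum=7), consumes 2 rolls
Frame 7 starts at roll index 10: roll=10 (strike), consumes 1 roll
Frame 8 starts at roll index 11: rolls=0,9 (sum=9), consumes 2 rolls
Frame 9 starts at roll index 13: rolls=3,6 (sum=9), consumes 2 rolls
Frame 10 starts at roll index 15: 3 remaining rolls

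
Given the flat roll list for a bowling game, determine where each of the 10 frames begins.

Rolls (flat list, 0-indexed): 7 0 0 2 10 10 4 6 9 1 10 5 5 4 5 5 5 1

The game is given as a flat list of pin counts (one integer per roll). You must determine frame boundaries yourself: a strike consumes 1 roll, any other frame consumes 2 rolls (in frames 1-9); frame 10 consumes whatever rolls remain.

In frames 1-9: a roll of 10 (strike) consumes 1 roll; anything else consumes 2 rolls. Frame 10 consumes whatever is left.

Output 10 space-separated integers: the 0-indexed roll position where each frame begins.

Frame 1 starts at roll index 0: rolls=7,0 (sum=7), consumes 2 rolls
Frame 2 starts at roll index 2: rolls=0,2 (sum=2), consumes 2 rolls
Frame 3 starts at roll index 4: roll=10 (strike), consumes 1 roll
Frame 4 starts at roll index 5: roll=10 (strike), consumes 1 roll
Frame 5 starts at roll index 6: rolls=4,6 (sum=10), consumes 2 rolls
Frame 6 starts at roll index 8: rolls=9,1 (sum=10), consumes 2 rolls
Frame 7 starts at roll index 10: roll=10 (strike), consumes 1 roll
Frame 8 starts at roll index 11: rolls=5,5 (sum=10), consumes 2 rolls
Frame 9 starts at roll index 13: rolls=4,5 (sum=9), consumes 2 rolls
Frame 10 starts at roll index 15: 3 remaining rolls

Answer: 0 2 4 5 6 8 10 11 13 15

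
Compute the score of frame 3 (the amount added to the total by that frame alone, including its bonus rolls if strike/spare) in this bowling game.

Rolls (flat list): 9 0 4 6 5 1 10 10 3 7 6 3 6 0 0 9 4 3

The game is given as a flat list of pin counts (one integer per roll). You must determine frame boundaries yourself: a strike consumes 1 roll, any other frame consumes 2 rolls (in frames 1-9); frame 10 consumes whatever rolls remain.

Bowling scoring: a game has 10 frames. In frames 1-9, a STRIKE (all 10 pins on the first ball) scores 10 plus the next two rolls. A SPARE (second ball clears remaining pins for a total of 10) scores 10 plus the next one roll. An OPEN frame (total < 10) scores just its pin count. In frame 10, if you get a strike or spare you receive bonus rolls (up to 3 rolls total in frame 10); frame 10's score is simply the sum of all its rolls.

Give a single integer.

Frame 1: OPEN (9+0=9). Cumulative: 9
Frame 2: SPARE (4+6=10). 10 + next roll (5) = 15. Cumulative: 24
Frame 3: OPEN (5+1=6). Cumulative: 30
Frame 4: STRIKE. 10 + next two rolls (10+3) = 23. Cumulative: 53
Frame 5: STRIKE. 10 + next two rolls (3+7) = 20. Cumulative: 73

Answer: 6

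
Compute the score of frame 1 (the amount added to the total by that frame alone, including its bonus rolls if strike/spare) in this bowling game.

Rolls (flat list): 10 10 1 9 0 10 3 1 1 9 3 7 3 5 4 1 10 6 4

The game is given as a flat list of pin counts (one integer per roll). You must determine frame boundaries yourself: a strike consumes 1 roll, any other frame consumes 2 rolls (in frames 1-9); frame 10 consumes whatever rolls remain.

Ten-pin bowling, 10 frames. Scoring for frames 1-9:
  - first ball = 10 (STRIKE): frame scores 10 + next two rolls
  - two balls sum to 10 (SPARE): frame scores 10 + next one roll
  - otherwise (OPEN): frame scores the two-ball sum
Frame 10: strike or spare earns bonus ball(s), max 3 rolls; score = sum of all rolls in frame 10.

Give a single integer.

Frame 1: STRIKE. 10 + next two rolls (10+1) = 21. Cumulative: 21
Frame 2: STRIKE. 10 + next two rolls (1+9) = 20. Cumulative: 41
Frame 3: SPARE (1+9=10). 10 + next roll (0) = 10. Cumulative: 51

Answer: 21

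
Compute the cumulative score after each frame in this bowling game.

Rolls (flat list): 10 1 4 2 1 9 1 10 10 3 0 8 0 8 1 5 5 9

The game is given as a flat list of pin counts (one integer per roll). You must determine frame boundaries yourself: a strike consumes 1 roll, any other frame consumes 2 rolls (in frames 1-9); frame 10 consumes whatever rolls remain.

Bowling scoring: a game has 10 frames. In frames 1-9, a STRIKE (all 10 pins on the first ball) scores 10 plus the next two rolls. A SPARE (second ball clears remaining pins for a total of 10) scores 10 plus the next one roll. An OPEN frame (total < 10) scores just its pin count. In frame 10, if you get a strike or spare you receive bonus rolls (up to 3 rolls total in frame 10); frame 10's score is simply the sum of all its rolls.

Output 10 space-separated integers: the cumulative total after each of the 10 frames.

Frame 1: STRIKE. 10 + next two rolls (1+4) = 15. Cumulative: 15
Frame 2: OPEN (1+4=5). Cumulative: 20
Frame 3: OPEN (2+1=3). Cumulative: 23
Frame 4: SPARE (9+1=10). 10 + next roll (10) = 20. Cumulative: 43
Frame 5: STRIKE. 10 + next two rolls (10+3) = 23. Cumulative: 66
Frame 6: STRIKE. 10 + next two rolls (3+0) = 13. Cumulative: 79
Frame 7: OPEN (3+0=3). Cumulative: 82
Frame 8: OPEN (8+0=8). Cumulative: 90
Frame 9: OPEN (8+1=9). Cumulative: 99
Frame 10: SPARE. Sum of all frame-10 rolls (5+5+9) = 19. Cumulative: 118

Answer: 15 20 23 43 66 79 82 90 99 118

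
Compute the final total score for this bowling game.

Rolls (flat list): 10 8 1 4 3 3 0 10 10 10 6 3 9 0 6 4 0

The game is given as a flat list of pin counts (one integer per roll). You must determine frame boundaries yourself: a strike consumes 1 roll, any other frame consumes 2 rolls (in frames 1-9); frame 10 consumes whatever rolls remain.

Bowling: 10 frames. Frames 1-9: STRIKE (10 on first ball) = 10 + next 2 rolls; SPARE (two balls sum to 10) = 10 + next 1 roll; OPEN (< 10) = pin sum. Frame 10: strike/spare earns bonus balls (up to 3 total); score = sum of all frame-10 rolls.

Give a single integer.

Frame 1: STRIKE. 10 + next two rolls (8+1) = 19. Cumulative: 19
Frame 2: OPEN (8+1=9). Cumulative: 28
Frame 3: OPEN (4+3=7). Cumulative: 35
Frame 4: OPEN (3+0=3). Cumulative: 38
Frame 5: STRIKE. 10 + next two rolls (10+10) = 30. Cumulative: 68
Frame 6: STRIKE. 10 + next two rolls (10+6) = 26. Cumulative: 94
Frame 7: STRIKE. 10 + next two rolls (6+3) = 19. Cumulative: 113
Frame 8: OPEN (6+3=9). Cumulative: 122
Frame 9: OPEN (9+0=9). Cumulative: 131
Frame 10: SPARE. Sum of all frame-10 rolls (6+4+0) = 10. Cumulative: 141

Answer: 141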